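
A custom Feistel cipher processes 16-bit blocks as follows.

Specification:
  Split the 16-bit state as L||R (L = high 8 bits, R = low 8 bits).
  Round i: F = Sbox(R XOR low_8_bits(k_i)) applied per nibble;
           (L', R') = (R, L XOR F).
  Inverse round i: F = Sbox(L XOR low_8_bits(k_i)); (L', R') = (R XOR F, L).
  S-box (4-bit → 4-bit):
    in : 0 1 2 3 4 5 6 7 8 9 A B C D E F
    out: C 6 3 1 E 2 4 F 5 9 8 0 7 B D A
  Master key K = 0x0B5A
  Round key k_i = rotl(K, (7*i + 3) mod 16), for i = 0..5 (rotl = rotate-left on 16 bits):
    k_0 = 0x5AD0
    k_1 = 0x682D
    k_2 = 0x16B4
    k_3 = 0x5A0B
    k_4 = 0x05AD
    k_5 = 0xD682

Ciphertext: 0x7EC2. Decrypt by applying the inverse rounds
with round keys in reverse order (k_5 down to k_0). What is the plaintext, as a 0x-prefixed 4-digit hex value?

0xF342

s_0 = ciphertext = 0x7EC2
s_1 = InvRound(s_0, k_5) = 0x657E
s_2 = InvRound(s_1, k_4) = 0x0B65
s_3 = InvRound(s_2, k_3) = 0xA90B
s_4 = InvRound(s_3, k_2) = 0x60A9
s_5 = InvRound(s_4, k_1) = 0x4260
s_6 = InvRound(s_5, k_0) = 0xF342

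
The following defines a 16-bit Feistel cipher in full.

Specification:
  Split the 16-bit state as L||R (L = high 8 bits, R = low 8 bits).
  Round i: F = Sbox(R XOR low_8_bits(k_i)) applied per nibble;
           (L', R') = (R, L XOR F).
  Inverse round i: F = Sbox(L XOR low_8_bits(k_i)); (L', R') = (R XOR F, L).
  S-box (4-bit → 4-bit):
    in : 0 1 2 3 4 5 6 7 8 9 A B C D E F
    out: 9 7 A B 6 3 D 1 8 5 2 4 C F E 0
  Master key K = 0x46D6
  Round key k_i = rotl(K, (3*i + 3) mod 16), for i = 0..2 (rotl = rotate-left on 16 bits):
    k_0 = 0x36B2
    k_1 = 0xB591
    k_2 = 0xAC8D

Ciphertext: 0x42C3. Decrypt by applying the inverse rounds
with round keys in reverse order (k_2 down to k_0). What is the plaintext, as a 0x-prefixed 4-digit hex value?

s_0 = ciphertext = 0x42C3
s_1 = InvRound(s_0, k_2) = 0x0342
s_2 = InvRound(s_1, k_1) = 0x1803
s_3 = InvRound(s_2, k_0) = 0x2118

0x2118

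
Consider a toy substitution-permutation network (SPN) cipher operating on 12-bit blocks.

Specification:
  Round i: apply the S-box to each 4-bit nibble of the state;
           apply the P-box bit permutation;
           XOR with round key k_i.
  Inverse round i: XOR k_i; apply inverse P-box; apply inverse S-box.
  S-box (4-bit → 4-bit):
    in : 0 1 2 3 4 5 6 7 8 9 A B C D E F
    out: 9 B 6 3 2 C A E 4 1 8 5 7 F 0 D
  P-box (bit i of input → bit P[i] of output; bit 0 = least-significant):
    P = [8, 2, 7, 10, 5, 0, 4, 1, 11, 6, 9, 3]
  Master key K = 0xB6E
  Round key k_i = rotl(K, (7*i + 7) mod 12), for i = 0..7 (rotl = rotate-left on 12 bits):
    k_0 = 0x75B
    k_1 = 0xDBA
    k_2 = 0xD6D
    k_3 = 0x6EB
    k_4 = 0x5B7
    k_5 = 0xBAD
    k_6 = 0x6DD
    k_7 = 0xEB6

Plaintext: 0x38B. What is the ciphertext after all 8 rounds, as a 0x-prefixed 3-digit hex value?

s_0 = plaintext = 0x38B
s_1 = Round(s_0, k_0) = 0xE8B
s_2 = Round(s_1, k_1) = 0xC2A
s_3 = Round(s_2, k_2) = 0x33C
s_4 = Round(s_3, k_3) = 0xF0E
s_5 = Round(s_4, k_4) = 0xF9D
s_6 = Round(s_5, k_5) = 0x401
s_7 = Round(s_6, k_6) = 0x3BB
s_8 = Round(s_7, k_7) = 0x746

0x746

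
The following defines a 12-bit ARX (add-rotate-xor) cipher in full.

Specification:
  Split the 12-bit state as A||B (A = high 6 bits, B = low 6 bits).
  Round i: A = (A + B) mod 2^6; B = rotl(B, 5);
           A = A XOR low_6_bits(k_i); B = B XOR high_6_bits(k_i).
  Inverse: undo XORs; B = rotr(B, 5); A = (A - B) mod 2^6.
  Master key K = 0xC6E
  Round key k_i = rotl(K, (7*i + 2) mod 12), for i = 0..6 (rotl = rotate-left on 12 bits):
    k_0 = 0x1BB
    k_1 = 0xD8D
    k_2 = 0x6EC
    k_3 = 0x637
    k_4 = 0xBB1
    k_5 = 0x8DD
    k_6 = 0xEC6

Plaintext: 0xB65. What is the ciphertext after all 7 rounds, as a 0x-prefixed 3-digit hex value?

s_0 = plaintext = 0xB65
s_1 = Round(s_0, k_0) = 0xA74
s_2 = Round(s_1, k_1) = 0x42C
s_3 = Round(s_2, k_2) = 0x40D
s_4 = Round(s_3, k_3) = 0xABE
s_5 = Round(s_4, k_4) = 0x671
s_6 = Round(s_5, k_5) = 0x5DB
s_7 = Round(s_6, k_6) = 0xD16

0xD16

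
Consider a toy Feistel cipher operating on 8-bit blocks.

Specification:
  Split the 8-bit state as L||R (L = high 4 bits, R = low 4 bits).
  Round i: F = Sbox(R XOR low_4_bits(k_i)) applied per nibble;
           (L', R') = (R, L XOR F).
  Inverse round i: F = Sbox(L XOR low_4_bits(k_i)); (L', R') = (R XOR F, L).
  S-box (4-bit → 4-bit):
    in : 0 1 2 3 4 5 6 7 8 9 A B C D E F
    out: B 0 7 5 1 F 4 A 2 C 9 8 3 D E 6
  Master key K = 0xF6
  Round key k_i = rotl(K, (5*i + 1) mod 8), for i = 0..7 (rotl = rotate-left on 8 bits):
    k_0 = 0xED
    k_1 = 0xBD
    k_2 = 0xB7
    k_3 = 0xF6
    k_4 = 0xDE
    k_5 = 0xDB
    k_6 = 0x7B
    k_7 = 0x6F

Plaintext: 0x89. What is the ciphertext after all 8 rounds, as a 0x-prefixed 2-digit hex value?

0x17

s_0 = plaintext = 0x89
s_1 = Round(s_0, k_0) = 0x99
s_2 = Round(s_1, k_1) = 0x98
s_3 = Round(s_2, k_2) = 0x8F
s_4 = Round(s_3, k_3) = 0xF4
s_5 = Round(s_4, k_4) = 0x46
s_6 = Round(s_5, k_5) = 0x69
s_7 = Round(s_6, k_6) = 0x91
s_8 = Round(s_7, k_7) = 0x17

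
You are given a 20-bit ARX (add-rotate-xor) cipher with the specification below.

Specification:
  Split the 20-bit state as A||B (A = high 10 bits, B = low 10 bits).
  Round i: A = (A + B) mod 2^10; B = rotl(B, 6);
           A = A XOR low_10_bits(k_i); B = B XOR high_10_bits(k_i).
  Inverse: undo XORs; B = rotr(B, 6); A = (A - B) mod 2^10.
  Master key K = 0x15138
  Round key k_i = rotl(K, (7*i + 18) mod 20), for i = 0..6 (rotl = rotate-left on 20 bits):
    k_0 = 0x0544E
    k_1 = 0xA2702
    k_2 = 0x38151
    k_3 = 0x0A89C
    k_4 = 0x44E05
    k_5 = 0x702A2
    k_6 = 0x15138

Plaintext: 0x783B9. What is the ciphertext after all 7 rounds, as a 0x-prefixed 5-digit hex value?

s_0 = plaintext = 0x783B9
s_1 = Round(s_0, k_0) = 0x75E6E
s_2 = Round(s_1, k_1) = 0xD1D2F
s_3 = Round(s_2, k_2) = 0x49F32
s_4 = Round(s_3, k_3) = 0x31499
s_5 = Round(s_4, k_4) = 0xD6F5A
s_6 = Round(s_5, k_5) = 0x05F75
s_7 = Round(s_6, k_6) = 0xAD123

0xAD123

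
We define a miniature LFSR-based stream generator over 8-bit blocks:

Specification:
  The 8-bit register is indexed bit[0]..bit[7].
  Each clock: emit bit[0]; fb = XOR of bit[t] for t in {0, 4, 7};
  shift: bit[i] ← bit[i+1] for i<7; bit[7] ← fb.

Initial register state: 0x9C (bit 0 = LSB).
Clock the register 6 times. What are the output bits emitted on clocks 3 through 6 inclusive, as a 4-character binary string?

1110

reg_0 = 0x9C
clock 1: out=0, reg = 0x4E
clock 2: out=0, reg = 0x27
clock 3: out=1, reg = 0x93
clock 4: out=1, reg = 0xC9
clock 5: out=1, reg = 0x64
clock 6: out=0, reg = 0x32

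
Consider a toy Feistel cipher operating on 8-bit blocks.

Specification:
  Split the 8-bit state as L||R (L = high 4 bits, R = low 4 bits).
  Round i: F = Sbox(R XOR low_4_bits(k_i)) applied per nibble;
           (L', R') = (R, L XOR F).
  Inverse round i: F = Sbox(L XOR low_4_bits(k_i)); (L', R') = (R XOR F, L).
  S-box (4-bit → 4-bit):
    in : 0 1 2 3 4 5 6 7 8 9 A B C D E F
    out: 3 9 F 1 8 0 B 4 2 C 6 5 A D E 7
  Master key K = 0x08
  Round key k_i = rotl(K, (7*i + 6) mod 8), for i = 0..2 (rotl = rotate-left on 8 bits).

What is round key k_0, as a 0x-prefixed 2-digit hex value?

0x02

K = 0x08
k_0 = rotl(K, (7*0+6) mod 8) = rotl(K, 6) = 0x02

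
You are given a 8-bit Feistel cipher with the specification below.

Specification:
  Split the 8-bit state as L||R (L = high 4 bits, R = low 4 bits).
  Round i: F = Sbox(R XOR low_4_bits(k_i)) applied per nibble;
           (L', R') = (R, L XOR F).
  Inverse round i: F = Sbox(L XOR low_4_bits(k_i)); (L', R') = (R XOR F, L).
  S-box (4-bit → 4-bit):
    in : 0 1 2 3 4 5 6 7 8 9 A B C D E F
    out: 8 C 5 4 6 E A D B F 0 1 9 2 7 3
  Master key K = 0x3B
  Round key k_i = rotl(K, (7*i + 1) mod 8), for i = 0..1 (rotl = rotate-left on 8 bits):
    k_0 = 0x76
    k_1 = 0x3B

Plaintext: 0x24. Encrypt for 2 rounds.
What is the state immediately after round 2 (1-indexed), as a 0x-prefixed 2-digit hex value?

s_0 = plaintext = 0x24
s_1 = Round(s_0, k_0) = 0x47
s_2 = Round(s_1, k_1) = 0x7D

0x7D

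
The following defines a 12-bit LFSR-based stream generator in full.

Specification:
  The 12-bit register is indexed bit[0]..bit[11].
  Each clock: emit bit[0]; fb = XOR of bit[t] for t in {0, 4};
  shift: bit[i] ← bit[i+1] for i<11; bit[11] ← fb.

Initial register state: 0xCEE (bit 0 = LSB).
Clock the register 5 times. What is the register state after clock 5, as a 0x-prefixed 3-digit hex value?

0x067

reg_0 = 0xCEE
clock 1: out=0, reg = 0x677
clock 2: out=1, reg = 0x33B
clock 3: out=1, reg = 0x19D
clock 4: out=1, reg = 0x0CE
clock 5: out=0, reg = 0x067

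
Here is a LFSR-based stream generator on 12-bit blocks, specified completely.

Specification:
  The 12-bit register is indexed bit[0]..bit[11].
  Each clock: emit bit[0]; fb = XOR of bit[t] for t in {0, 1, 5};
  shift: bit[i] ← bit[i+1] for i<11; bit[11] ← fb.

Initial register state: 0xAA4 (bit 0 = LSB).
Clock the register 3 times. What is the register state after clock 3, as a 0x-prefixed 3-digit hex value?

0x754

reg_0 = 0xAA4
clock 1: out=0, reg = 0xD52
clock 2: out=0, reg = 0xEA9
clock 3: out=1, reg = 0x754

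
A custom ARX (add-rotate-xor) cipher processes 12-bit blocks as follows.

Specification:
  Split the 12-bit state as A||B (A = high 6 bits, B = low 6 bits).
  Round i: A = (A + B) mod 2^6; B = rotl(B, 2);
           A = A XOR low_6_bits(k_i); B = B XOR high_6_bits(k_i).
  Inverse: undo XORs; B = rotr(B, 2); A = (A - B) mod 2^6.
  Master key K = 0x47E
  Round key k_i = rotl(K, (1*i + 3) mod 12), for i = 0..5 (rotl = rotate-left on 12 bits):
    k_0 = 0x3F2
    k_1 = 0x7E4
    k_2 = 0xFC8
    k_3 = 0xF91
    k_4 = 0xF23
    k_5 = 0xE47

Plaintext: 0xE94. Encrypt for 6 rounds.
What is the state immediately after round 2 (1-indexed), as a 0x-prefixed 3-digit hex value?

s_0 = plaintext = 0xE94
s_1 = Round(s_0, k_0) = 0xF1E
s_2 = Round(s_1, k_1) = 0xFA6
s_3 = Round(s_2, k_2) = 0xB25
s_4 = Round(s_3, k_3) = 0x028
s_5 = Round(s_4, k_4) = 0x2DE
s_6 = Round(s_5, k_5) = 0xB80

0xFA6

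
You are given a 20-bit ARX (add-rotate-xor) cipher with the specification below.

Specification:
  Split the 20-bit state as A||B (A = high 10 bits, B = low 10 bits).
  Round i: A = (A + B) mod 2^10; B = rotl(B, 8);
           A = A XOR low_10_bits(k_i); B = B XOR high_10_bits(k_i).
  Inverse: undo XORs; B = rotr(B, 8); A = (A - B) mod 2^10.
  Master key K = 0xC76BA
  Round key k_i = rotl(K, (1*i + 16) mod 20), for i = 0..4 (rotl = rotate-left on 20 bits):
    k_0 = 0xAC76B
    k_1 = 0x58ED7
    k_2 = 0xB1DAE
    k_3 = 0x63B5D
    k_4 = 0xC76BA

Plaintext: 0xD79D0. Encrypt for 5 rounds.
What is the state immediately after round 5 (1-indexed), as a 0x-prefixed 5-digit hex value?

s_0 = plaintext = 0xD79D0
s_1 = Round(s_0, k_0) = 0x916C5
s_2 = Round(s_1, k_1) = 0xF74D2
s_3 = Round(s_2, k_2) = 0x404F3
s_4 = Round(s_3, k_3) = 0xAA6B2
s_5 = Round(s_4, k_4) = 0xF85B1

0xF85B1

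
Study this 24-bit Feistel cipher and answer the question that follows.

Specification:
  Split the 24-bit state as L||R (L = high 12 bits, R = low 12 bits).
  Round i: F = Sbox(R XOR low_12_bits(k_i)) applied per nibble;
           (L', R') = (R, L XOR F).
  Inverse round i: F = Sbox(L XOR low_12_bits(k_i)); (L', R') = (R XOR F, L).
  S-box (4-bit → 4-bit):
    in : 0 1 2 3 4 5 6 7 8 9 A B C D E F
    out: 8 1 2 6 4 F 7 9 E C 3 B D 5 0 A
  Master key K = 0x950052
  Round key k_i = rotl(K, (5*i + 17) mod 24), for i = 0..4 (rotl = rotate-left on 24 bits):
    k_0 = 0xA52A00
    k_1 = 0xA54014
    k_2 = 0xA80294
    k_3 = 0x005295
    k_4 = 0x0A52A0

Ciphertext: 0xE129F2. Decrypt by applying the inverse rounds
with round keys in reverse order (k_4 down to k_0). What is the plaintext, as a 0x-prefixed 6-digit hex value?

s_0 = ciphertext = 0xE129F2
s_1 = InvRound(s_0, k_4) = 0x440E12
s_2 = InvRound(s_1, k_3) = 0x94D440
s_3 = InvRound(s_2, k_2) = 0xF1C94D
s_4 = InvRound(s_3, k_1) = 0x3C3F1C
s_5 = InvRound(s_4, k_0) = 0x3CA3C3

0x3CA3C3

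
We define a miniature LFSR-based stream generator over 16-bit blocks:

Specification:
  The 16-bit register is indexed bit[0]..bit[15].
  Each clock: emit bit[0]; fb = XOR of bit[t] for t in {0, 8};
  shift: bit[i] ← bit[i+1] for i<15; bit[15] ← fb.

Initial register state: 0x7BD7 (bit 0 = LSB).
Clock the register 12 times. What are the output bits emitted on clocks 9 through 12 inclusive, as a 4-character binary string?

1101

reg_0 = 0x7BD7
clock 1: out=1, reg = 0x3DEB
clock 2: out=1, reg = 0x1EF5
clock 3: out=1, reg = 0x8F7A
clock 4: out=0, reg = 0xC7BD
clock 5: out=1, reg = 0x63DE
clock 6: out=0, reg = 0xB1EF
clock 7: out=1, reg = 0x58F7
clock 8: out=1, reg = 0xAC7B
clock 9: out=1, reg = 0xD63D
clock 10: out=1, reg = 0xEB1E
clock 11: out=0, reg = 0xF58F
clock 12: out=1, reg = 0x7AC7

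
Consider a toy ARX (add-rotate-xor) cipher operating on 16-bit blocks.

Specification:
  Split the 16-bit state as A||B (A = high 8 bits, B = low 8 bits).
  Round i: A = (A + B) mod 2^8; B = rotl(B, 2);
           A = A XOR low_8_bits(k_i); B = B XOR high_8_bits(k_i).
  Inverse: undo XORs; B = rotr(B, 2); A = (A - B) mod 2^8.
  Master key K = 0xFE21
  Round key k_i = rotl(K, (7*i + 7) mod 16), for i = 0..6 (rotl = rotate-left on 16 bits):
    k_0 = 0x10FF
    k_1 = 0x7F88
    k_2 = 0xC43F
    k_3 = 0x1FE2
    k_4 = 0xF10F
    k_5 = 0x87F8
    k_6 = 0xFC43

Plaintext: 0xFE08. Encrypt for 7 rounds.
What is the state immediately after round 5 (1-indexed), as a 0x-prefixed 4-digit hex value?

0x7D2E

s_0 = plaintext = 0xFE08
s_1 = Round(s_0, k_0) = 0xF930
s_2 = Round(s_1, k_1) = 0xA1BF
s_3 = Round(s_2, k_2) = 0x5F3A
s_4 = Round(s_3, k_3) = 0x7BF7
s_5 = Round(s_4, k_4) = 0x7D2E
s_6 = Round(s_5, k_5) = 0x533F
s_7 = Round(s_6, k_6) = 0xD100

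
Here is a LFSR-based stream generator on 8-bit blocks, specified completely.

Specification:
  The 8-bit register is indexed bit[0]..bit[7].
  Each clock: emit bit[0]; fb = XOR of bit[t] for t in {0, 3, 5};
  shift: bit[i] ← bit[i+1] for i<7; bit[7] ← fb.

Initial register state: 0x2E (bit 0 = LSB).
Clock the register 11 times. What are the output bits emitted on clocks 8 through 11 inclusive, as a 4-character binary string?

0010

reg_0 = 0x2E
clock 1: out=0, reg = 0x17
clock 2: out=1, reg = 0x8B
clock 3: out=1, reg = 0x45
clock 4: out=1, reg = 0xA2
clock 5: out=0, reg = 0xD1
clock 6: out=1, reg = 0xE8
clock 7: out=0, reg = 0x74
clock 8: out=0, reg = 0xBA
clock 9: out=0, reg = 0x5D
clock 10: out=1, reg = 0x2E
clock 11: out=0, reg = 0x17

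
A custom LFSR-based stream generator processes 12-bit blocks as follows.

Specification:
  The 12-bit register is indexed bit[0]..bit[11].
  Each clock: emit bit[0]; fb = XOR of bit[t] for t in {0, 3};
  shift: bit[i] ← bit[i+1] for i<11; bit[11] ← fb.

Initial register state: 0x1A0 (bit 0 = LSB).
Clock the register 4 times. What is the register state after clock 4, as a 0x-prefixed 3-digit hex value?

reg_0 = 0x1A0
clock 1: out=0, reg = 0x0D0
clock 2: out=0, reg = 0x068
clock 3: out=0, reg = 0x834
clock 4: out=0, reg = 0x41A

0x41A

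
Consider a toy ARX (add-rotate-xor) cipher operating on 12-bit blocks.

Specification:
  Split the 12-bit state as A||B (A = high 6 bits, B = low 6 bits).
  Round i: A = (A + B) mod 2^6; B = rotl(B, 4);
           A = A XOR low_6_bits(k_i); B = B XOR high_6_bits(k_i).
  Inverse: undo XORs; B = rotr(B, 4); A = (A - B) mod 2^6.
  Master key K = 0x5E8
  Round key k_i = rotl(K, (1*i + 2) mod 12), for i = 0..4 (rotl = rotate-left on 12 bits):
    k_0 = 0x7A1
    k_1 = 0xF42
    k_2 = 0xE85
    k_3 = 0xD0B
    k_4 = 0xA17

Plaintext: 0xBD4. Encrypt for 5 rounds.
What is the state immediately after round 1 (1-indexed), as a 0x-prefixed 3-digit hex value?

0x89B

s_0 = plaintext = 0xBD4
s_1 = Round(s_0, k_0) = 0x89B
s_2 = Round(s_1, k_1) = 0xFCB
s_3 = Round(s_2, k_2) = 0x3C8
s_4 = Round(s_3, k_3) = 0x736
s_5 = Round(s_4, k_4) = 0x145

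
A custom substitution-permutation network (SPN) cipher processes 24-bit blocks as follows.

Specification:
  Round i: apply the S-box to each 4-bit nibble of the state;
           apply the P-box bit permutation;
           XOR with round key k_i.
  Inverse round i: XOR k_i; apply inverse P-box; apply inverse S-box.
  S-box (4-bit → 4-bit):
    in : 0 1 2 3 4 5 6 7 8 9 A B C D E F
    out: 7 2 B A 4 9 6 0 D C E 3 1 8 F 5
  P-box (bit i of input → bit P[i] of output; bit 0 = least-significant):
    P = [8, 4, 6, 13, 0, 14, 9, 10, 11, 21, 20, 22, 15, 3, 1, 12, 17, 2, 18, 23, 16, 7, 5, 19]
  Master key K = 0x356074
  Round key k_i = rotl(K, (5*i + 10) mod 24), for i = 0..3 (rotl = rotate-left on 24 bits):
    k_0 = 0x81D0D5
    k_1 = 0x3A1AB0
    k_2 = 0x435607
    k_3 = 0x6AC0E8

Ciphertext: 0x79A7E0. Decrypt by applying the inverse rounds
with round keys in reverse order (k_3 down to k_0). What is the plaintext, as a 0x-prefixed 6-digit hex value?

0x027FB6

s_0 = ciphertext = 0x79A7E0
s_1 = InvRound(s_0, k_3) = 0xCC14A5
s_2 = InvRound(s_1, k_2) = 0xE84767
s_3 = InvRound(s_2, k_1) = 0x129820
s_4 = InvRound(s_3, k_0) = 0x027FB6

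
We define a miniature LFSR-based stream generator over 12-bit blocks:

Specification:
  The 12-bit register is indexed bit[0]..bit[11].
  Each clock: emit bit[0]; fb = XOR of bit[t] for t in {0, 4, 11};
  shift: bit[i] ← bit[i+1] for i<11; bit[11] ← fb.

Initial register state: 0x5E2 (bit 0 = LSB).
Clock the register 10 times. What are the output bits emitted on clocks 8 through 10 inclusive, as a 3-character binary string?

reg_0 = 0x5E2
clock 1: out=0, reg = 0x2F1
clock 2: out=1, reg = 0x178
clock 3: out=0, reg = 0x8BC
clock 4: out=0, reg = 0x45E
clock 5: out=0, reg = 0xA2F
clock 6: out=1, reg = 0x517
clock 7: out=1, reg = 0x28B
clock 8: out=1, reg = 0x945
clock 9: out=1, reg = 0x4A2
clock 10: out=0, reg = 0x251

110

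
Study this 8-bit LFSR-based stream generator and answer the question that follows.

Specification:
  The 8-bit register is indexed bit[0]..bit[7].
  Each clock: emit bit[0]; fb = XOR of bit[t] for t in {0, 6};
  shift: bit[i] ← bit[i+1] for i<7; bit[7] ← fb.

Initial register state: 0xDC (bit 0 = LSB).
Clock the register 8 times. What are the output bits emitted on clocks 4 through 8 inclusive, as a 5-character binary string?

11011

reg_0 = 0xDC
clock 1: out=0, reg = 0xEE
clock 2: out=0, reg = 0xF7
clock 3: out=1, reg = 0x7B
clock 4: out=1, reg = 0x3D
clock 5: out=1, reg = 0x9E
clock 6: out=0, reg = 0x4F
clock 7: out=1, reg = 0x27
clock 8: out=1, reg = 0x93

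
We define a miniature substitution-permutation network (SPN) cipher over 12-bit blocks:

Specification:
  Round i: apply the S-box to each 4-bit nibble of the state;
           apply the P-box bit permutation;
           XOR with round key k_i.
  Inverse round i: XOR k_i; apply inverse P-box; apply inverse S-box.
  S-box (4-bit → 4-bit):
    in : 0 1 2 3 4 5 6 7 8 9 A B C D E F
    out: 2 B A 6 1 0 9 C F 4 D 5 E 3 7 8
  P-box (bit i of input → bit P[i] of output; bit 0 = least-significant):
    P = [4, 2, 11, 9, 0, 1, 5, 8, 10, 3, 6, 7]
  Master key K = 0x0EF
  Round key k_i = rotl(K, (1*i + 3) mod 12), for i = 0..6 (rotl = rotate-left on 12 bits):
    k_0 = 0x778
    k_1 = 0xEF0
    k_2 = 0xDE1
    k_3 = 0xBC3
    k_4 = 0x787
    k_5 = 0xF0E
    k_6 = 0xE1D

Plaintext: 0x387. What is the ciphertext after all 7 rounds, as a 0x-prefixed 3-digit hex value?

s_0 = plaintext = 0x387
s_1 = Round(s_0, k_0) = 0xC13
s_2 = Round(s_1, k_1) = 0x73F
s_3 = Round(s_2, k_2) = 0xF03
s_4 = Round(s_3, k_3) = 0x345
s_5 = Round(s_4, k_4) = 0x7CE
s_6 = Round(s_5, k_5) = 0x6F8
s_7 = Round(s_6, k_6) = 0x189

0x189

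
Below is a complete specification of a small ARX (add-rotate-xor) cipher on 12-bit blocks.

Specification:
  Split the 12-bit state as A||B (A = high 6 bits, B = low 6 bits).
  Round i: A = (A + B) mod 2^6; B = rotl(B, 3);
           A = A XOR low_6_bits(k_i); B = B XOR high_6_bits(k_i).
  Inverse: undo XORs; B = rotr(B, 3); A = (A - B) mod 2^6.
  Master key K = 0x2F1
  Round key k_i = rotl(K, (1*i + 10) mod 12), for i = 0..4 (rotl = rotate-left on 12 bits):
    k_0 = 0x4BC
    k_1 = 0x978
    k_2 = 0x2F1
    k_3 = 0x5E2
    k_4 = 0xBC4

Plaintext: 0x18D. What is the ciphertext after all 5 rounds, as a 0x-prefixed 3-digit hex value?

0xAC9

s_0 = plaintext = 0x18D
s_1 = Round(s_0, k_0) = 0xBFB
s_2 = Round(s_1, k_1) = 0x4BA
s_3 = Round(s_2, k_2) = 0xF5C
s_4 = Round(s_3, k_3) = 0xEF4
s_5 = Round(s_4, k_4) = 0xAC9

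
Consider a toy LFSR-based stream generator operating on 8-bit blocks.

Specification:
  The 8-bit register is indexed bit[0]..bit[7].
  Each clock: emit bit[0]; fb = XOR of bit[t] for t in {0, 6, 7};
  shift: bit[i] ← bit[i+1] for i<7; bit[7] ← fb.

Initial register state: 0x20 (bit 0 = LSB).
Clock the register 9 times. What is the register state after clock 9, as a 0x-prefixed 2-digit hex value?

reg_0 = 0x20
clock 1: out=0, reg = 0x10
clock 2: out=0, reg = 0x08
clock 3: out=0, reg = 0x04
clock 4: out=0, reg = 0x02
clock 5: out=0, reg = 0x01
clock 6: out=1, reg = 0x80
clock 7: out=0, reg = 0xC0
clock 8: out=0, reg = 0x60
clock 9: out=0, reg = 0xB0

0xB0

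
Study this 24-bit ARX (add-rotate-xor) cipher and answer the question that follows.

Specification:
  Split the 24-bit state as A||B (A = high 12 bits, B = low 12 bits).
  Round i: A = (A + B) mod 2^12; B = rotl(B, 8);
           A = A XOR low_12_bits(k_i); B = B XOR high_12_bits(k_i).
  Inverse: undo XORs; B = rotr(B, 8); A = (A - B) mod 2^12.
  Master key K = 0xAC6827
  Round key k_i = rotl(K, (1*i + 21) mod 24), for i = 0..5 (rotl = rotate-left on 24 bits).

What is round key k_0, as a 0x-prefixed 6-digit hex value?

0xF58D04

K = 0xAC6827
k_0 = rotl(K, (1*0+21) mod 24) = rotl(K, 21) = 0xF58D04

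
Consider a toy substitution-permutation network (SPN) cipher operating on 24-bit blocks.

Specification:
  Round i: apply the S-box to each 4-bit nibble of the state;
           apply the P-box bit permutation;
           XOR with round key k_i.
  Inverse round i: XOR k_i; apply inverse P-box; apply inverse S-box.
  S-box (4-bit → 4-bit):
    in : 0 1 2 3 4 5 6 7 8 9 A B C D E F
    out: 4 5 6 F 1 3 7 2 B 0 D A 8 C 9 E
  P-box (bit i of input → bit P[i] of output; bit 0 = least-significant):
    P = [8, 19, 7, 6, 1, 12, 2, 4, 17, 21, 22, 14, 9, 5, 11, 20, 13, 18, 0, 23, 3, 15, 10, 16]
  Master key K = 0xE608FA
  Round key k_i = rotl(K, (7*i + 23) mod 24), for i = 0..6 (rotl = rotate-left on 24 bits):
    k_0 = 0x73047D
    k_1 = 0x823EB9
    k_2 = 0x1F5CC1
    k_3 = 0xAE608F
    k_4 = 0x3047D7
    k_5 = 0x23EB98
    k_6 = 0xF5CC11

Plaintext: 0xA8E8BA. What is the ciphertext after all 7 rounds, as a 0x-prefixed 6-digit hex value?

0x8AC4B3

s_0 = plaintext = 0xA8E8BA
s_1 = Round(s_0, k_0) = 0xC473A5
s_2 = Round(s_1, k_1) = 0xE95F8F
s_3 = Round(s_2, k_2) = 0x760E3B
s_4 = Round(s_3, k_3) = 0xA098D8
s_5 = Round(s_4, k_4) = 0x1B028A
s_6 = Round(s_5, k_5) = 0xC7F642
s_7 = Round(s_6, k_6) = 0x8AC4B3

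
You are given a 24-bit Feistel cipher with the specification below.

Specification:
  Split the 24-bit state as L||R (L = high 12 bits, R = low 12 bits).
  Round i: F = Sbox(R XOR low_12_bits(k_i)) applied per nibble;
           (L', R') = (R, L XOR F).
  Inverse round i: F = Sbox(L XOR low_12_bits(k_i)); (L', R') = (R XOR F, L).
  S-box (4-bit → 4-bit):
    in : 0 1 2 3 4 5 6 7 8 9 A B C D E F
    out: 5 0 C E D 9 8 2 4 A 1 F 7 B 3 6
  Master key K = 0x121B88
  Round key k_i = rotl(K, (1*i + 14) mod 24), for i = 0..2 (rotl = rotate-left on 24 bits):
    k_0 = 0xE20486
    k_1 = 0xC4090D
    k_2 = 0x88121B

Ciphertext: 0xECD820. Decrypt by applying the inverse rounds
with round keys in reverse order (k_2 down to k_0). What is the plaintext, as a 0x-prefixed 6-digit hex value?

0x3A4664

s_0 = ciphertext = 0xECD820
s_1 = InvRound(s_0, k_2) = 0xF98ECD
s_2 = InvRound(s_1, k_1) = 0x664F98
s_3 = InvRound(s_2, k_0) = 0x3A4664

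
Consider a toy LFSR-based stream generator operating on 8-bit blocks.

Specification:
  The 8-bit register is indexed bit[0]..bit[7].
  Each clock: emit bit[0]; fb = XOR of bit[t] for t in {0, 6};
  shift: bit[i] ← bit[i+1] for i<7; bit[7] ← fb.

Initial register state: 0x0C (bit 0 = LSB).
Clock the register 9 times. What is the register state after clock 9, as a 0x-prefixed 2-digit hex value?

reg_0 = 0x0C
clock 1: out=0, reg = 0x06
clock 2: out=0, reg = 0x03
clock 3: out=1, reg = 0x81
clock 4: out=1, reg = 0xC0
clock 5: out=0, reg = 0xE0
clock 6: out=0, reg = 0xF0
clock 7: out=0, reg = 0xF8
clock 8: out=0, reg = 0xFC
clock 9: out=0, reg = 0xFE

0xFE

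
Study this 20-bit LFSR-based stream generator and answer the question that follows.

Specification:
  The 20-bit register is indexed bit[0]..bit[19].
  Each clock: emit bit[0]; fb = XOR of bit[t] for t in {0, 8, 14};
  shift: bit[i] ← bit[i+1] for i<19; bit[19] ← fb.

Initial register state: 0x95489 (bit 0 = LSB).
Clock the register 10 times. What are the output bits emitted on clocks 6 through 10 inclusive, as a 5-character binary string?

00100

reg_0 = 0x95489
clock 1: out=1, reg = 0x4AA44
clock 2: out=0, reg = 0x25522
clock 3: out=0, reg = 0x12A91
clock 4: out=1, reg = 0x89548
clock 5: out=0, reg = 0xC4AA4
clock 6: out=0, reg = 0xE2552
clock 7: out=0, reg = 0xF12A9
clock 8: out=1, reg = 0xF8954
clock 9: out=0, reg = 0xFC4AA
clock 10: out=0, reg = 0xFE255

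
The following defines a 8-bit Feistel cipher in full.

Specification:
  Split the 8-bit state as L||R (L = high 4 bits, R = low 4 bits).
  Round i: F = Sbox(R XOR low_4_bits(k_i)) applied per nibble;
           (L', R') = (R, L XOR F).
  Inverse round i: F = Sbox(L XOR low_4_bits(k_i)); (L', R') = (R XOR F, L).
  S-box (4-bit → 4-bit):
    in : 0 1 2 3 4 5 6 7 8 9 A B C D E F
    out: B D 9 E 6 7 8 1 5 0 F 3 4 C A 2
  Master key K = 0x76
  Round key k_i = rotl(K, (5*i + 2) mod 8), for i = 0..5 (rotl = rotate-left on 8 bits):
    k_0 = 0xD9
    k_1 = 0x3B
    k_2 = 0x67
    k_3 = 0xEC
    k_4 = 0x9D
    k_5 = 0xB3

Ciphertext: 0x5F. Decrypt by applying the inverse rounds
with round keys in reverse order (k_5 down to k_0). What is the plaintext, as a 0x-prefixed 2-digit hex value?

s_0 = ciphertext = 0x5F
s_1 = InvRound(s_0, k_5) = 0x75
s_2 = InvRound(s_1, k_4) = 0xA7
s_3 = InvRound(s_2, k_3) = 0xFA
s_4 = InvRound(s_3, k_2) = 0xFF
s_5 = InvRound(s_4, k_1) = 0x9F
s_6 = InvRound(s_5, k_0) = 0x49

0x49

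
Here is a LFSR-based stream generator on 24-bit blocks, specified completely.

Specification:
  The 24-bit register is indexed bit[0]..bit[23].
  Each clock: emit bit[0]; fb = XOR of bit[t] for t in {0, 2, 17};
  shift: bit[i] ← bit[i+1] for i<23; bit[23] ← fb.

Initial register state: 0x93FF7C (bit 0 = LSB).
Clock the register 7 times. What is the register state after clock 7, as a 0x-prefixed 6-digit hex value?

reg_0 = 0x93FF7C
clock 1: out=0, reg = 0x49FFBE
clock 2: out=0, reg = 0xA4FFDF
clock 3: out=1, reg = 0x527FEF
clock 4: out=1, reg = 0xA93FF7
clock 5: out=1, reg = 0x549FFB
clock 6: out=1, reg = 0xAA4FFD
clock 7: out=1, reg = 0xD527FE

0xD527FE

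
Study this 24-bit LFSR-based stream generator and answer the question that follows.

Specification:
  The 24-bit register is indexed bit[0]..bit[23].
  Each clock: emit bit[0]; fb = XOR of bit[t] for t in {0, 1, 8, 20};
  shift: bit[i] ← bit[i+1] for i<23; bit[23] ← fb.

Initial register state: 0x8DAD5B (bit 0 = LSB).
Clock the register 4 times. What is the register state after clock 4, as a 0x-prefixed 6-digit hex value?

0x38DAD5

reg_0 = 0x8DAD5B
clock 1: out=1, reg = 0xC6D6AD
clock 2: out=1, reg = 0xE36B56
clock 3: out=0, reg = 0x71B5AB
clock 4: out=1, reg = 0x38DAD5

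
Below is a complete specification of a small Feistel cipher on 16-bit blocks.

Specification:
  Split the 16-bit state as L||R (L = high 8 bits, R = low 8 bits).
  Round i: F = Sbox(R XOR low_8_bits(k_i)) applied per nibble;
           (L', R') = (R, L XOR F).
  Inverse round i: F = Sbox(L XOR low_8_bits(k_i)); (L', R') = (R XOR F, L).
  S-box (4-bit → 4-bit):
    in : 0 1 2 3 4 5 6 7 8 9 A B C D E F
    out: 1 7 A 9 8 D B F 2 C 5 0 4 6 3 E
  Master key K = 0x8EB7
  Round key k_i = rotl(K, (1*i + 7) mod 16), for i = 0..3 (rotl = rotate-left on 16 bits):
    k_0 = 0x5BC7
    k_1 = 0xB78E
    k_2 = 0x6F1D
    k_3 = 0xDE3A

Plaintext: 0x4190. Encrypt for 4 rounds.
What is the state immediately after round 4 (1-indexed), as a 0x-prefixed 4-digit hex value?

0x7A60

s_0 = plaintext = 0x4190
s_1 = Round(s_0, k_0) = 0x909E
s_2 = Round(s_1, k_1) = 0x9EE1
s_3 = Round(s_2, k_2) = 0xE17A
s_4 = Round(s_3, k_3) = 0x7A60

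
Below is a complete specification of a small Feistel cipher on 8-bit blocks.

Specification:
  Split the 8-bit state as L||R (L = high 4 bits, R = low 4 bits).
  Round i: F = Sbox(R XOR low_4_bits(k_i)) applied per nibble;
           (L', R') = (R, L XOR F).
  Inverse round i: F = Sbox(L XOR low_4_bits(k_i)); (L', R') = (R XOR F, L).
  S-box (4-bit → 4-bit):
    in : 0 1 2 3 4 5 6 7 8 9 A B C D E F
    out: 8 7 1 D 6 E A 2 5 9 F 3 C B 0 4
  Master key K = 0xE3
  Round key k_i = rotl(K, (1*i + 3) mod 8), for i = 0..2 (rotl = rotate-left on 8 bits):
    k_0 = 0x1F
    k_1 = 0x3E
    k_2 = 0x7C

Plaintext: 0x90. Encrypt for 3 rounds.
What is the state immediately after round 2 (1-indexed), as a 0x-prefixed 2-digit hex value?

0xDD

s_0 = plaintext = 0x90
s_1 = Round(s_0, k_0) = 0x0D
s_2 = Round(s_1, k_1) = 0xDD
s_3 = Round(s_2, k_2) = 0xDA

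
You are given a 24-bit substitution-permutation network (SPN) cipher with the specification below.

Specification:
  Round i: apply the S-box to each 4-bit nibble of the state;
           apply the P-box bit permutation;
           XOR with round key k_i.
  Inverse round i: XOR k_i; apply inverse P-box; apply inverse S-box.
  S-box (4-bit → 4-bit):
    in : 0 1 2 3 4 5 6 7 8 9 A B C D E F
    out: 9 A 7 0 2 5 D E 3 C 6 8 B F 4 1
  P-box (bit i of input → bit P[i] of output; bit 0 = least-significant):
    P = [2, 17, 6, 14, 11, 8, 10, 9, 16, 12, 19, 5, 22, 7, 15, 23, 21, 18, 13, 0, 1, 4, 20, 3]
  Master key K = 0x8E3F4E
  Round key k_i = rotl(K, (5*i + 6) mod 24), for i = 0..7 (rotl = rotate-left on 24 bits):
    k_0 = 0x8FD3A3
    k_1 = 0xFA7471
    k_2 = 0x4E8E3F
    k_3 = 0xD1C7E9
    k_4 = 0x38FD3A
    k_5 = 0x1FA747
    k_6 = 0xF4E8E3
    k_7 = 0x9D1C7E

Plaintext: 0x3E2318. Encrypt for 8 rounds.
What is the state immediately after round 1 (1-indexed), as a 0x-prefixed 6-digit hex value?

s_0 = plaintext = 0x3E2318
s_1 = Round(s_0, k_0) = 0xCD7027
s_2 = Round(s_1, k_1) = 0x5D998A
s_3 = Round(s_2, k_2) = 0xF0275C
s_4 = Round(s_3, k_3) = 0xBB1B4E
s_5 = Round(s_4, k_4) = 0xB8FCD3
s_6 = Round(s_5, k_5) = 0x7AB86F
s_7 = Round(s_6, k_6) = 0x61D6FF
s_8 = Round(s_7, k_7) = 0x4094D1

0xCD7027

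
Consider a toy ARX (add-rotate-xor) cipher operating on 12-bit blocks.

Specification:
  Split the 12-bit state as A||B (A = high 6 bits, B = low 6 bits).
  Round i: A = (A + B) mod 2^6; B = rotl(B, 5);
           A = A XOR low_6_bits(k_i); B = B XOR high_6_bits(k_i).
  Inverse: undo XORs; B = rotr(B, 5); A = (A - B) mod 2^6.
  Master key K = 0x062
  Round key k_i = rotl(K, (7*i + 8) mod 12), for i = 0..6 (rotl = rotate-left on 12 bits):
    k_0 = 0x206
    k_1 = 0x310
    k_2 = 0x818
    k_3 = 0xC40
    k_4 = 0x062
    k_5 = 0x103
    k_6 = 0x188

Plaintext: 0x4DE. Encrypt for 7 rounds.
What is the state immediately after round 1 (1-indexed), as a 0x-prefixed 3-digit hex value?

0xDC7

s_0 = plaintext = 0x4DE
s_1 = Round(s_0, k_0) = 0xDC7
s_2 = Round(s_1, k_1) = 0xBAF
s_3 = Round(s_2, k_2) = 0x157
s_4 = Round(s_3, k_3) = 0x71A
s_5 = Round(s_4, k_4) = 0x50C
s_6 = Round(s_5, k_5) = 0x8C2
s_7 = Round(s_6, k_6) = 0xB47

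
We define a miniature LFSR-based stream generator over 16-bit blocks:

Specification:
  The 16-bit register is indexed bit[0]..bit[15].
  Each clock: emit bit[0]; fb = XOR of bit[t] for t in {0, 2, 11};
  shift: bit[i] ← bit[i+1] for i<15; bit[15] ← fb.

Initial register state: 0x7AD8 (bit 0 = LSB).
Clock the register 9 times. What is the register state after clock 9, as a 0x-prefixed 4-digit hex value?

0x20BD

reg_0 = 0x7AD8
clock 1: out=0, reg = 0xBD6C
clock 2: out=0, reg = 0x5EB6
clock 3: out=0, reg = 0x2F5B
clock 4: out=1, reg = 0x17AD
clock 5: out=1, reg = 0x0BD6
clock 6: out=0, reg = 0x05EB
clock 7: out=1, reg = 0x82F5
clock 8: out=1, reg = 0x417A
clock 9: out=0, reg = 0x20BD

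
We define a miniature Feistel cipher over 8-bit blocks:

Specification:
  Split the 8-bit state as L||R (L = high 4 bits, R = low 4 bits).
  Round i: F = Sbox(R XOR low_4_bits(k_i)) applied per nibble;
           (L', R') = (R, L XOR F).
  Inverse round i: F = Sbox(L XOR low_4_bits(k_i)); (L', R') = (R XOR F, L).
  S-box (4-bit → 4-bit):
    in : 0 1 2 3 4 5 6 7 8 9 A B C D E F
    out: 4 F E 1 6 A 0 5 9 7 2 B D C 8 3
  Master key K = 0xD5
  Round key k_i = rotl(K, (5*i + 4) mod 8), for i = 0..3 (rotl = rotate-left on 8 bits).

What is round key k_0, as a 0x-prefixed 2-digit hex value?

0x5D

K = 0xD5
k_0 = rotl(K, (5*0+4) mod 8) = rotl(K, 4) = 0x5D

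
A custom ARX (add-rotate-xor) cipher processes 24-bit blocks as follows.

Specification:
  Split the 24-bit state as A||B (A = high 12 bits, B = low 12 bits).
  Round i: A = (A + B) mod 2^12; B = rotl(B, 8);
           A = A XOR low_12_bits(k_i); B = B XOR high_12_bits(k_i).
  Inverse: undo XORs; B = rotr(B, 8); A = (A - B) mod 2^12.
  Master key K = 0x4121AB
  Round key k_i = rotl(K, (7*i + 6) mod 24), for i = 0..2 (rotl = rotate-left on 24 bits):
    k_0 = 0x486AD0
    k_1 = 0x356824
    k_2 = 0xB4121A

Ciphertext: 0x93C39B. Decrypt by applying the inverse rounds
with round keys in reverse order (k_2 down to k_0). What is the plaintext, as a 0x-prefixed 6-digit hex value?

0x93168B

s_0 = ciphertext = 0x93C39B
s_1 = InvRound(s_0, k_2) = 0xD7EDA8
s_2 = InvRound(s_1, k_1) = 0x56CFEE
s_3 = InvRound(s_2, k_0) = 0x93168B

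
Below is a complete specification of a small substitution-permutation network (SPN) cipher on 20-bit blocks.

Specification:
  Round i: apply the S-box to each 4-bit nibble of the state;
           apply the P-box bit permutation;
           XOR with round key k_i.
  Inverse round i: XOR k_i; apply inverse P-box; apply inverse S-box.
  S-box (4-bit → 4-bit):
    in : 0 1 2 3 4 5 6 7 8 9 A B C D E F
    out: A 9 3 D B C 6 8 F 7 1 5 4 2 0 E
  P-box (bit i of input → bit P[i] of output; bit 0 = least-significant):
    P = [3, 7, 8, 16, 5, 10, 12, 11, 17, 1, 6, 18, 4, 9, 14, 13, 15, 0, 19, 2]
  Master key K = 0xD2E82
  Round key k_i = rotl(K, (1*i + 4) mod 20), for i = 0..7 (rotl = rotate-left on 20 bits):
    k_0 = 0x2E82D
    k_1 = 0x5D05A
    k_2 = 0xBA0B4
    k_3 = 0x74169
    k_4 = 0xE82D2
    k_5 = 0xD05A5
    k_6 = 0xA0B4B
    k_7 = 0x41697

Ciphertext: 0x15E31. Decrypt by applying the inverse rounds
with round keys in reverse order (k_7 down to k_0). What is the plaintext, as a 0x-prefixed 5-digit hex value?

s_0 = ciphertext = 0x15E31
s_1 = InvRound(s_0, k_7) = 0x7C010
s_2 = InvRound(s_1, k_6) = 0x99F73
s_3 = InvRound(s_2, k_5) = 0x12F5D
s_4 = InvRound(s_3, k_4) = 0x87408
s_5 = InvRound(s_4, k_3) = 0x67395
s_6 = InvRound(s_5, k_2) = 0x967B5
s_7 = InvRound(s_6, k_1) = 0x80F99
s_8 = InvRound(s_7, k_0) = 0x38A26

0x38A26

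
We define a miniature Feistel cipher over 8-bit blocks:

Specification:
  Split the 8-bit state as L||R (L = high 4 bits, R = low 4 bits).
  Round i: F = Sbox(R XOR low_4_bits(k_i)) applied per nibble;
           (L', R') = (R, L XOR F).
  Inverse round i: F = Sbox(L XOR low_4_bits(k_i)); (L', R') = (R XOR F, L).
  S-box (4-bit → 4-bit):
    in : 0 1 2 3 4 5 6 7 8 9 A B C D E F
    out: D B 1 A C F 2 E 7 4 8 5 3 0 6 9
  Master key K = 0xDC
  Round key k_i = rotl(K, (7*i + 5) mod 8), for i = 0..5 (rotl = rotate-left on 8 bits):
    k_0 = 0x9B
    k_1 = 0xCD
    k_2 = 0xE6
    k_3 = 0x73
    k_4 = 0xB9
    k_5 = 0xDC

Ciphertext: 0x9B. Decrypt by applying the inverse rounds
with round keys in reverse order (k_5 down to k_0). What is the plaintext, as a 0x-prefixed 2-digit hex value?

s_0 = ciphertext = 0x9B
s_1 = InvRound(s_0, k_5) = 0x49
s_2 = InvRound(s_1, k_4) = 0x94
s_3 = InvRound(s_2, k_3) = 0xC9
s_4 = InvRound(s_3, k_2) = 0x1C
s_5 = InvRound(s_4, k_1) = 0xF1
s_6 = InvRound(s_5, k_0) = 0xDF

0xDF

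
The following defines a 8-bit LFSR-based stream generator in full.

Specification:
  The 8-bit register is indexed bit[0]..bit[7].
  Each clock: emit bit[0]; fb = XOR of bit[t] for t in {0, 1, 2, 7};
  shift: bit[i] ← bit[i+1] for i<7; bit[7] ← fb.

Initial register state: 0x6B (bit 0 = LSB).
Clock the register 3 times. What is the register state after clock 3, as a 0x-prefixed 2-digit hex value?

reg_0 = 0x6B
clock 1: out=1, reg = 0x35
clock 2: out=1, reg = 0x1A
clock 3: out=0, reg = 0x8D

0x8D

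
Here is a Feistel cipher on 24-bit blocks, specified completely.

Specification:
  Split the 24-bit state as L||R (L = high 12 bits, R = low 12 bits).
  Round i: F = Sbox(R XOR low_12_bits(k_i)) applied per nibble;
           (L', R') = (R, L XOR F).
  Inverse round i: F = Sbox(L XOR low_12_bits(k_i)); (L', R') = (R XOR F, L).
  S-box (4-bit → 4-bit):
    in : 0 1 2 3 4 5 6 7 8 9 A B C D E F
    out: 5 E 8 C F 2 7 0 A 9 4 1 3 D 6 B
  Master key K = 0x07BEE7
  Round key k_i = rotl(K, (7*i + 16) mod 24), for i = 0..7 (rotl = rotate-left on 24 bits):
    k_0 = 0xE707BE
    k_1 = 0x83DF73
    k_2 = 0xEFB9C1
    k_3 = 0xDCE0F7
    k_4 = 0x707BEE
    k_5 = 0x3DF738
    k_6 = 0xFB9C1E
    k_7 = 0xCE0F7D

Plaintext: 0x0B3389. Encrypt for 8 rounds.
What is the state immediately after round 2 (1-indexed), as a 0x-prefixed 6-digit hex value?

0xF736DC

s_0 = plaintext = 0x0B3389
s_1 = Round(s_0, k_0) = 0x389F73
s_2 = Round(s_1, k_1) = 0xF736DC
s_3 = Round(s_2, k_2) = 0x6DC49E
s_4 = Round(s_3, k_3) = 0x49E9A5
s_5 = Round(s_4, k_4) = 0x9A5C6F
s_6 = Round(s_5, k_5) = 0xC6F885
s_7 = Round(s_6, k_6) = 0x8853FE
s_8 = Round(s_7, k_7) = 0x3FEB29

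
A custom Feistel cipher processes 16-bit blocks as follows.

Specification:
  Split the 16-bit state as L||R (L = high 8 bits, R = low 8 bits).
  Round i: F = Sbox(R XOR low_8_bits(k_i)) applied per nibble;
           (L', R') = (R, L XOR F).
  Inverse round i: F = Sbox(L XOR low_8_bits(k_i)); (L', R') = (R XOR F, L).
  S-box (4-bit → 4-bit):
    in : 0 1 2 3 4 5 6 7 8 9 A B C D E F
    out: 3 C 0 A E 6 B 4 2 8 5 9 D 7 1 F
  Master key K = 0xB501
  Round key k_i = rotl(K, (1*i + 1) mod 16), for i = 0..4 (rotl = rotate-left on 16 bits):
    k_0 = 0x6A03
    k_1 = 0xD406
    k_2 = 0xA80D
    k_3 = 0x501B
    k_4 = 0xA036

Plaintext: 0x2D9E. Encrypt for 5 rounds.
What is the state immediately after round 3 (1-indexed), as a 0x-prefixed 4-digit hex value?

0xC37B

s_0 = plaintext = 0x2D9E
s_1 = Round(s_0, k_0) = 0x9EAA
s_2 = Round(s_1, k_1) = 0xAAC3
s_3 = Round(s_2, k_2) = 0xC37B
s_4 = Round(s_3, k_3) = 0x7B70
s_5 = Round(s_4, k_4) = 0x7090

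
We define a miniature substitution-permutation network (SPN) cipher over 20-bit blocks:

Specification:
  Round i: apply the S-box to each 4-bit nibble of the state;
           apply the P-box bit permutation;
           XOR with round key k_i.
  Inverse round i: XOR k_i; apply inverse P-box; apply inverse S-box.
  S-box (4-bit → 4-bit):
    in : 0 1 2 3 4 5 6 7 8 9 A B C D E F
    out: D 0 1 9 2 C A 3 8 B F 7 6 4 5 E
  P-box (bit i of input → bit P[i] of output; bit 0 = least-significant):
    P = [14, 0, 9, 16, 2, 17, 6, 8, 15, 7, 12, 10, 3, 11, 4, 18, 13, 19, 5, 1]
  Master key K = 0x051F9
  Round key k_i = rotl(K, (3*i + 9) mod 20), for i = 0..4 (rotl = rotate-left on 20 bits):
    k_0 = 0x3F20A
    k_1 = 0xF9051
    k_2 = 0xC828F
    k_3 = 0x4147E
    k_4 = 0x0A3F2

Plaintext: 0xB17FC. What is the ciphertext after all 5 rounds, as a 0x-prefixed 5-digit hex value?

0x6AB0F

s_0 = plaintext = 0xB17FC
s_1 = Round(s_0, k_0) = 0x951EB
s_2 = Round(s_1, k_1) = 0x3F206
s_3 = Round(s_2, k_2) = 0x92BD8
s_4 = Round(s_3, k_3) = 0xDA4B4
s_5 = Round(s_4, k_4) = 0x6AB0F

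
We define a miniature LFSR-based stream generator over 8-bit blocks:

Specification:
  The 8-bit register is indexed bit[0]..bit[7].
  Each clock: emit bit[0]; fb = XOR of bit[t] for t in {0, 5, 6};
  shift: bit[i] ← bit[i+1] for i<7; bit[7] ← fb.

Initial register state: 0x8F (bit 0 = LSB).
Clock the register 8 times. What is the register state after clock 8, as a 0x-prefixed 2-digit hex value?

reg_0 = 0x8F
clock 1: out=1, reg = 0xC7
clock 2: out=1, reg = 0x63
clock 3: out=1, reg = 0xB1
clock 4: out=1, reg = 0x58
clock 5: out=0, reg = 0xAC
clock 6: out=0, reg = 0xD6
clock 7: out=0, reg = 0xEB
clock 8: out=1, reg = 0xF5

0xF5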